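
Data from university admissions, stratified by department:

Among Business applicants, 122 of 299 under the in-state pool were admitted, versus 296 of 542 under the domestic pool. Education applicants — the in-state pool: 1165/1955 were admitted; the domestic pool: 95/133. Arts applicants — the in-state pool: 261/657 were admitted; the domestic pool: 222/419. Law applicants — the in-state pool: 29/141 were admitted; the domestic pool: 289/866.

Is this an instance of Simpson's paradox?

Business: the in-state pool 122/299 = 40.8%, the domestic pool 296/542 = 54.6% → the domestic pool
Education: the in-state pool 1165/1955 = 59.6%, the domestic pool 95/133 = 71.4% → the domestic pool
Arts: the in-state pool 261/657 = 39.7%, the domestic pool 222/419 = 53.0% → the domestic pool
Law: the in-state pool 29/141 = 20.6%, the domestic pool 289/866 = 33.4% → the domestic pool
Overall: the in-state pool 1577/3052 = 51.7%, the domestic pool 902/1960 = 46.0% → the in-state pool
The domestic pool wins each department group but the in-state pool wins overall — the comparison reverses. The domestic pool's applicants skew toward Law, which has a lower base rate.

Yes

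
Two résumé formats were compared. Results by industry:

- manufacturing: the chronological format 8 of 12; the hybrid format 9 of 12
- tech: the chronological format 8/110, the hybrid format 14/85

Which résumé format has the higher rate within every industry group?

the hybrid format

Manufacturing: the chronological format 8/12 = 66.7%, the hybrid format 9/12 = 75.0% → the hybrid format
Tech: the chronological format 8/110 = 7.3%, the hybrid format 14/85 = 16.5% → the hybrid format
The hybrid format has the higher rate in both groups.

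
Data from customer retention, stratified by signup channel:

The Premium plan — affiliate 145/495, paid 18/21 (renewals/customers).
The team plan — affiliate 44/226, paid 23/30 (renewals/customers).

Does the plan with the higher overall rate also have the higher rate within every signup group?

Affiliate: the Premium plan 145/495 = 29.3%, the team plan 44/226 = 19.5% → the Premium plan
Paid: the Premium plan 18/21 = 85.7%, the team plan 23/30 = 76.7% → the Premium plan
Overall: the Premium plan 163/516 = 31.6%, the team plan 67/256 = 26.2% → the Premium plan
The Premium plan wins overall and in every signup group — no reversal.

Yes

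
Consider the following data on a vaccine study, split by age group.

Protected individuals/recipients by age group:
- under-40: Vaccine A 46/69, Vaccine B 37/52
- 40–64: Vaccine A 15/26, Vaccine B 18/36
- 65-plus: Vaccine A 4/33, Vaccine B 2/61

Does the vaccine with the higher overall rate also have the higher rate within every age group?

No

Under-40: Vaccine A 46/69 = 66.7%, Vaccine B 37/52 = 71.2% → Vaccine B
40–64: Vaccine A 15/26 = 57.7%, Vaccine B 18/36 = 50.0% → Vaccine A
65-plus: Vaccine A 4/33 = 12.1%, Vaccine B 2/61 = 3.3% → Vaccine A
Overall: Vaccine A 65/128 = 50.8%, Vaccine B 57/149 = 38.3% → Vaccine A
Neither sweeps: Vaccine A wins 2 of 3 groups, Vaccine B wins 1. Vaccine A wins overall but not every group — no Simpson reversal.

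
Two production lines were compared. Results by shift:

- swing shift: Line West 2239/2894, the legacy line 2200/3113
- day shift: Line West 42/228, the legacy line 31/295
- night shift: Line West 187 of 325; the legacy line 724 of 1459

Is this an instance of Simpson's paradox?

Swing shift: Line West 2239/2894 = 77.4%, the legacy line 2200/3113 = 70.7% → Line West
Day shift: Line West 42/228 = 18.4%, the legacy line 31/295 = 10.5% → Line West
Night shift: Line West 187/325 = 57.5%, the legacy line 724/1459 = 49.6% → Line West
Overall: Line West 2468/3447 = 71.6%, the legacy line 2955/4867 = 60.7% → Line West
Line West wins overall and in every shift group — no reversal.

No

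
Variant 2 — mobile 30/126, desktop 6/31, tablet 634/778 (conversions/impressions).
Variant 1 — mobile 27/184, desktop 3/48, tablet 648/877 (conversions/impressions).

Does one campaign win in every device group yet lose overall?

Mobile: Variant 2 30/126 = 23.8%, Variant 1 27/184 = 14.7% → Variant 2
Desktop: Variant 2 6/31 = 19.4%, Variant 1 3/48 = 6.2% → Variant 2
Tablet: Variant 2 634/778 = 81.5%, Variant 1 648/877 = 73.9% → Variant 2
Overall: Variant 2 670/935 = 71.7%, Variant 1 678/1109 = 61.1% → Variant 2
Variant 2 wins overall and in every device group — no reversal.

No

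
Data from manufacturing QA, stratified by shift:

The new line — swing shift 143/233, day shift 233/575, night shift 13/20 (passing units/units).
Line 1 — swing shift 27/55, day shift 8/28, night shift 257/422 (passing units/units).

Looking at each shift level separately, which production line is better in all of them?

the new line

Swing shift: the new line 143/233 = 61.4%, Line 1 27/55 = 49.1% → the new line
Day shift: the new line 233/575 = 40.5%, Line 1 8/28 = 28.6% → the new line
Night shift: the new line 13/20 = 65.0%, Line 1 257/422 = 60.9% → the new line
The new line has the higher rate in all 3 groups.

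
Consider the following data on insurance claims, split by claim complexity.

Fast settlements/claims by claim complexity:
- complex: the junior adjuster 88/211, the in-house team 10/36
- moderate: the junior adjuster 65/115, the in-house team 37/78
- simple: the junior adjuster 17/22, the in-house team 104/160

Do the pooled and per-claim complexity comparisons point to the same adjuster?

No

Complex: the junior adjuster 88/211 = 41.7%, the in-house team 10/36 = 27.8% → the junior adjuster
Moderate: the junior adjuster 65/115 = 56.5%, the in-house team 37/78 = 47.4% → the junior adjuster
Simple: the junior adjuster 17/22 = 77.3%, the in-house team 104/160 = 65.0% → the junior adjuster
Overall: the junior adjuster 170/348 = 48.9%, the in-house team 151/274 = 55.1% → the in-house team
The junior adjuster wins each claim group but the in-house team wins overall — the comparison reverses. The junior adjuster's claims skew toward complex, which has a lower base rate.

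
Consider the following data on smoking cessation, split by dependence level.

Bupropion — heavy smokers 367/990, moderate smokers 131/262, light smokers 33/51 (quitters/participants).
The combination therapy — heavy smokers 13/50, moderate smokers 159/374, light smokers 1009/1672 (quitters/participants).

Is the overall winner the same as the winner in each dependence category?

Heavy smokers: bupropion 367/990 = 37.1%, the combination therapy 13/50 = 26.0% → bupropion
Moderate smokers: bupropion 131/262 = 50.0%, the combination therapy 159/374 = 42.5% → bupropion
Light smokers: bupropion 33/51 = 64.7%, the combination therapy 1009/1672 = 60.3% → bupropion
Overall: bupropion 531/1303 = 40.8%, the combination therapy 1181/2096 = 56.3% → the combination therapy
Bupropion wins each dependence group but the combination therapy wins overall — the comparison reverses. Bupropion's participants skew toward heavy smokers, which has a lower base rate.

No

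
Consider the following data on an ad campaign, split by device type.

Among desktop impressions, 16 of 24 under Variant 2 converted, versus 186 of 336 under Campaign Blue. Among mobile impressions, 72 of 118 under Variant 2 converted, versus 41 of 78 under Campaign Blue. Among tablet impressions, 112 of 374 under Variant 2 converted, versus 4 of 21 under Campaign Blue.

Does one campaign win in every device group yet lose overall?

Desktop: Variant 2 16/24 = 66.7%, Campaign Blue 186/336 = 55.4% → Variant 2
Mobile: Variant 2 72/118 = 61.0%, Campaign Blue 41/78 = 52.6% → Variant 2
Tablet: Variant 2 112/374 = 29.9%, Campaign Blue 4/21 = 19.0% → Variant 2
Overall: Variant 2 200/516 = 38.8%, Campaign Blue 231/435 = 53.1% → Campaign Blue
Variant 2 wins each device group but Campaign Blue wins overall — the comparison reverses. Variant 2's impressions skew toward tablet, which has a lower base rate.

Yes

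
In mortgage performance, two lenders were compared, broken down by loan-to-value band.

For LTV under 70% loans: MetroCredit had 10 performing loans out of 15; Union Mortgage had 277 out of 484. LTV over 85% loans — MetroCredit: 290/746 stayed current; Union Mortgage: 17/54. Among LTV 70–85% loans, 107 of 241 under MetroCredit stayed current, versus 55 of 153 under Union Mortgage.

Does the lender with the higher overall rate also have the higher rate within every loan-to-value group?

No

LTV under 70%: MetroCredit 10/15 = 66.7%, Union Mortgage 277/484 = 57.2% → MetroCredit
LTV over 85%: MetroCredit 290/746 = 38.9%, Union Mortgage 17/54 = 31.5% → MetroCredit
LTV 70–85%: MetroCredit 107/241 = 44.4%, Union Mortgage 55/153 = 35.9% → MetroCredit
Overall: MetroCredit 407/1002 = 40.6%, Union Mortgage 349/691 = 50.5% → Union Mortgage
MetroCredit wins each loan-to-value group but Union Mortgage wins overall — the comparison reverses. MetroCredit's loans skew toward LTV over 85%, which has a lower base rate.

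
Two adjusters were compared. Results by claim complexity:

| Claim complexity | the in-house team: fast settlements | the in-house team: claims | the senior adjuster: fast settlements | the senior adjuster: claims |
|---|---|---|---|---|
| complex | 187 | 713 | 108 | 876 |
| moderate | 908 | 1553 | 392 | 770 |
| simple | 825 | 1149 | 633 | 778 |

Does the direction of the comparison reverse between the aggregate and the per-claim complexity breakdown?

Complex: the in-house team 187/713 = 26.2%, the senior adjuster 108/876 = 12.3% → the in-house team
Moderate: the in-house team 908/1553 = 58.5%, the senior adjuster 392/770 = 50.9% → the in-house team
Simple: the in-house team 825/1149 = 71.8%, the senior adjuster 633/778 = 81.4% → the senior adjuster
Overall: the in-house team 1920/3415 = 56.2%, the senior adjuster 1133/2424 = 46.7% → the in-house team
Neither sweeps: the in-house team wins 2 of 3 groups, the senior adjuster wins 1. The in-house team wins overall but not every group — no Simpson reversal.

No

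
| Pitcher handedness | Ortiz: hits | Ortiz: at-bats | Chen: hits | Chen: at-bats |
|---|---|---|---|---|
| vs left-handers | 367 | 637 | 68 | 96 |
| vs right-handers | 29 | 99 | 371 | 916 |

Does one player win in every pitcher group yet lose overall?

Vs left-handers: Ortiz 367/637 = 57.6%, Chen 68/96 = 70.8% → Chen
Vs right-handers: Ortiz 29/99 = 29.3%, Chen 371/916 = 40.5% → Chen
Overall: Ortiz 396/736 = 53.8%, Chen 439/1012 = 43.4% → Ortiz
Chen wins each pitcher group but Ortiz wins overall — the comparison reverses. Chen's at-bats skew toward vs right-handers, which has a lower base rate.

Yes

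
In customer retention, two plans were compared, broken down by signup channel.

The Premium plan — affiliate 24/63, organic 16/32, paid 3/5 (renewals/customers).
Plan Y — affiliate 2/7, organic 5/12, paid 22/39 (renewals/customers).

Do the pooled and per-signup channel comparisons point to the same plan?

No

Affiliate: the Premium plan 24/63 = 38.1%, Plan Y 2/7 = 28.6% → the Premium plan
Organic: the Premium plan 16/32 = 50.0%, Plan Y 5/12 = 41.7% → the Premium plan
Paid: the Premium plan 3/5 = 60.0%, Plan Y 22/39 = 56.4% → the Premium plan
Overall: the Premium plan 43/100 = 43.0%, Plan Y 29/58 = 50.0% → Plan Y
The Premium plan wins each signup group but Plan Y wins overall — the comparison reverses. The Premium plan's customers skew toward affiliate, which has a lower base rate.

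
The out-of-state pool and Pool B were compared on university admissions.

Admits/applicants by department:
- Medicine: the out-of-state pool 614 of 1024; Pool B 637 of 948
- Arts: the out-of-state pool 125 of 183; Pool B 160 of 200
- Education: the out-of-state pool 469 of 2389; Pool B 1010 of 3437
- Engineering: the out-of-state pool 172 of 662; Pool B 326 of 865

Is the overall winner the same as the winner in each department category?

Medicine: the out-of-state pool 614/1024 = 60.0%, Pool B 637/948 = 67.2% → Pool B
Arts: the out-of-state pool 125/183 = 68.3%, Pool B 160/200 = 80.0% → Pool B
Education: the out-of-state pool 469/2389 = 19.6%, Pool B 1010/3437 = 29.4% → Pool B
Engineering: the out-of-state pool 172/662 = 26.0%, Pool B 326/865 = 37.7% → Pool B
Overall: the out-of-state pool 1380/4258 = 32.4%, Pool B 2133/5450 = 39.1% → Pool B
Pool B wins overall and in every department group — no reversal.

Yes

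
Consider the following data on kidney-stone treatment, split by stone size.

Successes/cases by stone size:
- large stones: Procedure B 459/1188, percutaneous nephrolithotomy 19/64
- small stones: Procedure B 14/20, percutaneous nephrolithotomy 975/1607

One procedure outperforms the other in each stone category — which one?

Procedure B

Large stones: Procedure B 459/1188 = 38.6%, percutaneous nephrolithotomy 19/64 = 29.7% → Procedure B
Small stones: Procedure B 14/20 = 70.0%, percutaneous nephrolithotomy 975/1607 = 60.7% → Procedure B
Procedure B has the higher rate in both groups.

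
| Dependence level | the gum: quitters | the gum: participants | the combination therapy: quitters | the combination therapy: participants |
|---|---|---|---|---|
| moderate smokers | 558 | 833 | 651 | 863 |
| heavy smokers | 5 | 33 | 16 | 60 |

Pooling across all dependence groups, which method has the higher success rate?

the combination therapy

Moderate smokers: the gum 558/833 = 67.0%, the combination therapy 651/863 = 75.4% → the combination therapy
Heavy smokers: the gum 5/33 = 15.2%, the combination therapy 16/60 = 26.7% → the combination therapy
Overall: the gum 563/866 = 65.0%, the combination therapy 667/923 = 72.3% → the combination therapy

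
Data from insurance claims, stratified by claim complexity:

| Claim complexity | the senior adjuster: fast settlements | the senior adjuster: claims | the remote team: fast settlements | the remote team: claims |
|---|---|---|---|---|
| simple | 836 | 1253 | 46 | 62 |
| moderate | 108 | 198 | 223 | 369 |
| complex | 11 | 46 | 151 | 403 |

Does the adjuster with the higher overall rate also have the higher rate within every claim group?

No

Simple: the senior adjuster 836/1253 = 66.7%, the remote team 46/62 = 74.2% → the remote team
Moderate: the senior adjuster 108/198 = 54.5%, the remote team 223/369 = 60.4% → the remote team
Complex: the senior adjuster 11/46 = 23.9%, the remote team 151/403 = 37.5% → the remote team
Overall: the senior adjuster 955/1497 = 63.8%, the remote team 420/834 = 50.4% → the senior adjuster
The remote team wins each claim group but the senior adjuster wins overall — the comparison reverses. The remote team's claims skew toward complex, which has a lower base rate.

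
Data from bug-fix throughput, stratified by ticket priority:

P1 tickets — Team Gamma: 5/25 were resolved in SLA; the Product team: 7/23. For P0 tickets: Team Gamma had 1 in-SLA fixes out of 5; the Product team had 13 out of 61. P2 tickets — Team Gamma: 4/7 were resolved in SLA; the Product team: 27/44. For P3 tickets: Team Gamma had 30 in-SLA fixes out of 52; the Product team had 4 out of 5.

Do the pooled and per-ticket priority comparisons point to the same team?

No

P1: Team Gamma 5/25 = 20.0%, the Product team 7/23 = 30.4% → the Product team
P0: Team Gamma 1/5 = 20.0%, the Product team 13/61 = 21.3% → the Product team
P2: Team Gamma 4/7 = 57.1%, the Product team 27/44 = 61.4% → the Product team
P3: Team Gamma 30/52 = 57.7%, the Product team 4/5 = 80.0% → the Product team
Overall: Team Gamma 40/89 = 44.9%, the Product team 51/133 = 38.3% → Team Gamma
The Product team wins each ticket group but Team Gamma wins overall — the comparison reverses. The Product team's tickets skew toward P0, which has a lower base rate.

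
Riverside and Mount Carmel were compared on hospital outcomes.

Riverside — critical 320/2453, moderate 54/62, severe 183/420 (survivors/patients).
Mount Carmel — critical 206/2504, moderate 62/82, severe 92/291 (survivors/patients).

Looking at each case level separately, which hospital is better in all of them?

Critical: Riverside 320/2453 = 13.0%, Mount Carmel 206/2504 = 8.2% → Riverside
Moderate: Riverside 54/62 = 87.1%, Mount Carmel 62/82 = 75.6% → Riverside
Severe: Riverside 183/420 = 43.6%, Mount Carmel 92/291 = 31.6% → Riverside
Riverside has the higher rate in all 3 groups.

Riverside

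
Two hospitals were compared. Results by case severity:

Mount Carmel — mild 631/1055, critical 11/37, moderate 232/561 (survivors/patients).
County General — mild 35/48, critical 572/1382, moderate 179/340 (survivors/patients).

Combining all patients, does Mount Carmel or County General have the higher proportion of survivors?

Mild: Mount Carmel 631/1055 = 59.8%, County General 35/48 = 72.9% → County General
Critical: Mount Carmel 11/37 = 29.7%, County General 572/1382 = 41.4% → County General
Moderate: Mount Carmel 232/561 = 41.4%, County General 179/340 = 52.6% → County General
Overall: Mount Carmel 874/1653 = 52.9%, County General 786/1770 = 44.4% → Mount Carmel
(County General wins every case group but Mount Carmel wins overall — County General's patients skew toward the low-rate critical group.)

Mount Carmel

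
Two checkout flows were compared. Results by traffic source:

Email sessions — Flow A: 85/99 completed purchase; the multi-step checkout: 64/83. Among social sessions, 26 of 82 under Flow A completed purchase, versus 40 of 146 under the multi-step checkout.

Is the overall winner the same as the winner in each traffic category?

Email: Flow A 85/99 = 85.9%, the multi-step checkout 64/83 = 77.1% → Flow A
Social: Flow A 26/82 = 31.7%, the multi-step checkout 40/146 = 27.4% → Flow A
Overall: Flow A 111/181 = 61.3%, the multi-step checkout 104/229 = 45.4% → Flow A
Flow A wins overall and in every traffic group — no reversal.

Yes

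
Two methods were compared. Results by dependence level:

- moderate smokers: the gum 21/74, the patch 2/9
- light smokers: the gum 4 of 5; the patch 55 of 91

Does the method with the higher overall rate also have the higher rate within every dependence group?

Moderate smokers: the gum 21/74 = 28.4%, the patch 2/9 = 22.2% → the gum
Light smokers: the gum 4/5 = 80.0%, the patch 55/91 = 60.4% → the gum
Overall: the gum 25/79 = 31.6%, the patch 57/100 = 57.0% → the patch
The gum wins each dependence group but the patch wins overall — the comparison reverses. The gum's participants skew toward moderate smokers, which has a lower base rate.

No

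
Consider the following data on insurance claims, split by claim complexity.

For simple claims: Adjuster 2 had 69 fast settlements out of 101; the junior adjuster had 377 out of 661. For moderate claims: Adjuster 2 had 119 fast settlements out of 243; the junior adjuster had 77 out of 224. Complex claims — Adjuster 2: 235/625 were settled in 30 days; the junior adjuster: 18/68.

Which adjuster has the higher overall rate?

the junior adjuster

Simple: Adjuster 2 69/101 = 68.3%, the junior adjuster 377/661 = 57.0% → Adjuster 2
Moderate: Adjuster 2 119/243 = 49.0%, the junior adjuster 77/224 = 34.4% → Adjuster 2
Complex: Adjuster 2 235/625 = 37.6%, the junior adjuster 18/68 = 26.5% → Adjuster 2
Overall: Adjuster 2 423/969 = 43.7%, the junior adjuster 472/953 = 49.5% → the junior adjuster
(Adjuster 2 wins every claim group but the junior adjuster wins overall — Adjuster 2's claims skew toward the low-rate complex group.)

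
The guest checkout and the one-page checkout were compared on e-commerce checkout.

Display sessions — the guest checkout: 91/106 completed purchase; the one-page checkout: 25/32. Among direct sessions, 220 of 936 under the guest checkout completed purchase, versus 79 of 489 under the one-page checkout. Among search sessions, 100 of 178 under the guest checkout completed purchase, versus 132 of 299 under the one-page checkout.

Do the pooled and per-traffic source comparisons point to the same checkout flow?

Yes

Display: the guest checkout 91/106 = 85.8%, the one-page checkout 25/32 = 78.1% → the guest checkout
Direct: the guest checkout 220/936 = 23.5%, the one-page checkout 79/489 = 16.2% → the guest checkout
Search: the guest checkout 100/178 = 56.2%, the one-page checkout 132/299 = 44.1% → the guest checkout
Overall: the guest checkout 411/1220 = 33.7%, the one-page checkout 236/820 = 28.8% → the guest checkout
The guest checkout wins overall and in every traffic group — no reversal.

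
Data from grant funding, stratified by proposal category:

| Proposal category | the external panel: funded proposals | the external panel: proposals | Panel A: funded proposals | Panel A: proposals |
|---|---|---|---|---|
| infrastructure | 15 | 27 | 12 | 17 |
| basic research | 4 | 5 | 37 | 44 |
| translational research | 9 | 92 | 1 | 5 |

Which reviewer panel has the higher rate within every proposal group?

Panel A

Infrastructure: the external panel 15/27 = 55.6%, Panel A 12/17 = 70.6% → Panel A
Basic research: the external panel 4/5 = 80.0%, Panel A 37/44 = 84.1% → Panel A
Translational research: the external panel 9/92 = 9.8%, Panel A 1/5 = 20.0% → Panel A
Panel A has the higher rate in all 3 groups.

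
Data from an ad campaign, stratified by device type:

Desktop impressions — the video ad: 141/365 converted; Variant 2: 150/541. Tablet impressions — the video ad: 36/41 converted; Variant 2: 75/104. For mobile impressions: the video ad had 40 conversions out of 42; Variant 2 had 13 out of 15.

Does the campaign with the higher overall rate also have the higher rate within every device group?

Desktop: the video ad 141/365 = 38.6%, Variant 2 150/541 = 27.7% → the video ad
Tablet: the video ad 36/41 = 87.8%, Variant 2 75/104 = 72.1% → the video ad
Mobile: the video ad 40/42 = 95.2%, Variant 2 13/15 = 86.7% → the video ad
Overall: the video ad 217/448 = 48.4%, Variant 2 238/660 = 36.1% → the video ad
The video ad wins overall and in every device group — no reversal.

Yes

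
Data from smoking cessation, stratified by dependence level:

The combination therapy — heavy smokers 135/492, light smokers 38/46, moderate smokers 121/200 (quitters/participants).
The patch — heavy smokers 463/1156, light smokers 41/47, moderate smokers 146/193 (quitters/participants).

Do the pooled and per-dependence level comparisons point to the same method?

Yes

Heavy smokers: the combination therapy 135/492 = 27.4%, the patch 463/1156 = 40.1% → the patch
Light smokers: the combination therapy 38/46 = 82.6%, the patch 41/47 = 87.2% → the patch
Moderate smokers: the combination therapy 121/200 = 60.5%, the patch 146/193 = 75.6% → the patch
Overall: the combination therapy 294/738 = 39.8%, the patch 650/1396 = 46.6% → the patch
The patch wins overall and in every dependence group — no reversal.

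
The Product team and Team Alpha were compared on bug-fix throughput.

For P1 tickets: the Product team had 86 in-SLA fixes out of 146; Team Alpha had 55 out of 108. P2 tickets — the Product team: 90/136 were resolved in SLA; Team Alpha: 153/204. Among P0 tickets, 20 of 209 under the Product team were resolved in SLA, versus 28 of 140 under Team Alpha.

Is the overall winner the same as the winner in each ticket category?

No

P1: the Product team 86/146 = 58.9%, Team Alpha 55/108 = 50.9% → the Product team
P2: the Product team 90/136 = 66.2%, Team Alpha 153/204 = 75.0% → Team Alpha
P0: the Product team 20/209 = 9.6%, Team Alpha 28/140 = 20.0% → Team Alpha
Overall: the Product team 196/491 = 39.9%, Team Alpha 236/452 = 52.2% → Team Alpha
Neither sweeps: the Product team wins 1 of 3 groups, Team Alpha wins 2. Team Alpha wins overall but not every group — no Simpson reversal.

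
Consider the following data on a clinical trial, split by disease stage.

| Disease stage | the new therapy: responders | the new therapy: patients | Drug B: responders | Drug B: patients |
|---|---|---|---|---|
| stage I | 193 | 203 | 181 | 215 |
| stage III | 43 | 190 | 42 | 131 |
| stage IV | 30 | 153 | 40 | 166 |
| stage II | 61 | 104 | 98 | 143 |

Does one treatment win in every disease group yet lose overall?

Stage I: the new therapy 193/203 = 95.1%, Drug B 181/215 = 84.2% → the new therapy
Stage III: the new therapy 43/190 = 22.6%, Drug B 42/131 = 32.1% → Drug B
Stage IV: the new therapy 30/153 = 19.6%, Drug B 40/166 = 24.1% → Drug B
Stage II: the new therapy 61/104 = 58.7%, Drug B 98/143 = 68.5% → Drug B
Overall: the new therapy 327/650 = 50.3%, Drug B 361/655 = 55.1% → Drug B
Neither sweeps: the new therapy wins 1 of 4 groups, Drug B wins 3. Drug B wins overall but not every group — no Simpson reversal.

No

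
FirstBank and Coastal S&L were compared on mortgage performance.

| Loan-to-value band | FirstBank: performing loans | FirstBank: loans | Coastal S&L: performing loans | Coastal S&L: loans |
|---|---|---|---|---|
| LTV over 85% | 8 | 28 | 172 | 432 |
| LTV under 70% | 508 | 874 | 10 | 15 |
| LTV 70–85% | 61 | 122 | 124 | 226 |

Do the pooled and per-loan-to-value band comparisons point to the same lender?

No

LTV over 85%: FirstBank 8/28 = 28.6%, Coastal S&L 172/432 = 39.8% → Coastal S&L
LTV under 70%: FirstBank 508/874 = 58.1%, Coastal S&L 10/15 = 66.7% → Coastal S&L
LTV 70–85%: FirstBank 61/122 = 50.0%, Coastal S&L 124/226 = 54.9% → Coastal S&L
Overall: FirstBank 577/1024 = 56.3%, Coastal S&L 306/673 = 45.5% → FirstBank
Coastal S&L wins each loan-to-value group but FirstBank wins overall — the comparison reverses. Coastal S&L's loans skew toward LTV over 85%, which has a lower base rate.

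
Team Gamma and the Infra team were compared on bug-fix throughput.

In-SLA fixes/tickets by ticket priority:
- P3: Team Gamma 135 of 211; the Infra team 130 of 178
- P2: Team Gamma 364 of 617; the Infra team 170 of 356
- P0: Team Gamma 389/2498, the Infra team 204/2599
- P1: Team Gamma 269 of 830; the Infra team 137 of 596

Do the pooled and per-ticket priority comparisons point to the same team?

P3: Team Gamma 135/211 = 64.0%, the Infra team 130/178 = 73.0% → the Infra team
P2: Team Gamma 364/617 = 59.0%, the Infra team 170/356 = 47.8% → Team Gamma
P0: Team Gamma 389/2498 = 15.6%, the Infra team 204/2599 = 7.8% → Team Gamma
P1: Team Gamma 269/830 = 32.4%, the Infra team 137/596 = 23.0% → Team Gamma
Overall: Team Gamma 1157/4156 = 27.8%, the Infra team 641/3729 = 17.2% → Team Gamma
Neither sweeps: Team Gamma wins 3 of 4 groups, the Infra team wins 1. Team Gamma wins overall but not every group — no Simpson reversal.

No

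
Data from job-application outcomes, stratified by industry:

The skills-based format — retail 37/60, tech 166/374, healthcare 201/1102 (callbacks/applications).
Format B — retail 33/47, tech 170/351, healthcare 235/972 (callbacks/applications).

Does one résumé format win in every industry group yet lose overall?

Retail: the skills-based format 37/60 = 61.7%, Format B 33/47 = 70.2% → Format B
Tech: the skills-based format 166/374 = 44.4%, Format B 170/351 = 48.4% → Format B
Healthcare: the skills-based format 201/1102 = 18.2%, Format B 235/972 = 24.2% → Format B
Overall: the skills-based format 404/1536 = 26.3%, Format B 438/1370 = 32.0% → Format B
Format B wins overall and in every industry group — no reversal.

No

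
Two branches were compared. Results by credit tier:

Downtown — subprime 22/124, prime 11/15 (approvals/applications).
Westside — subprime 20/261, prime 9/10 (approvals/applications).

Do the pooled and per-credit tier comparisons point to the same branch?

No

Subprime: Downtown 22/124 = 17.7%, Westside 20/261 = 7.7% → Downtown
Prime: Downtown 11/15 = 73.3%, Westside 9/10 = 90.0% → Westside
Overall: Downtown 33/139 = 23.7%, Westside 29/271 = 10.7% → Downtown
Neither sweeps: Downtown wins 1 of 2 groups, Westside wins 1. Downtown wins overall but not every group — no Simpson reversal.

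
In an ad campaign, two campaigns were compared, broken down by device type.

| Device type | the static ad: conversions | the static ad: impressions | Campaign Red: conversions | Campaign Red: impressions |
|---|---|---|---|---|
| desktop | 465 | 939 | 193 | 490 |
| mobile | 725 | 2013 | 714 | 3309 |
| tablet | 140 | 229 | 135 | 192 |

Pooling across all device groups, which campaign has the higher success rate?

the static ad

Desktop: the static ad 465/939 = 49.5%, Campaign Red 193/490 = 39.4% → the static ad
Mobile: the static ad 725/2013 = 36.0%, Campaign Red 714/3309 = 21.6% → the static ad
Tablet: the static ad 140/229 = 61.1%, Campaign Red 135/192 = 70.3% → Campaign Red
Overall: the static ad 1330/3181 = 41.8%, Campaign Red 1042/3991 = 26.1% → the static ad
(Neither sweeps every device group, but the static ad has the higher pooled rate.)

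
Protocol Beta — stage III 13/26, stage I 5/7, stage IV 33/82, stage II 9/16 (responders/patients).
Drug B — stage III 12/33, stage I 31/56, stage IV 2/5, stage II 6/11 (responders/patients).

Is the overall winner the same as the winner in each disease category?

No

Stage III: Protocol Beta 13/26 = 50.0%, Drug B 12/33 = 36.4% → Protocol Beta
Stage I: Protocol Beta 5/7 = 71.4%, Drug B 31/56 = 55.4% → Protocol Beta
Stage IV: Protocol Beta 33/82 = 40.2%, Drug B 2/5 = 40.0% → Protocol Beta
Stage II: Protocol Beta 9/16 = 56.2%, Drug B 6/11 = 54.5% → Protocol Beta
Overall: Protocol Beta 60/131 = 45.8%, Drug B 51/105 = 48.6% → Drug B
Protocol Beta wins each disease group but Drug B wins overall — the comparison reverses. Protocol Beta's patients skew toward stage IV, which has a lower base rate.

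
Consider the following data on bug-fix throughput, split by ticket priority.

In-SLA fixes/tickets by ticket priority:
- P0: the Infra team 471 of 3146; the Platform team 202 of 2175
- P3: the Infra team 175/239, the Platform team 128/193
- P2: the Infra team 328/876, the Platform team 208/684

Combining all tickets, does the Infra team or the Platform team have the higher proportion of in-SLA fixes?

the Infra team

P0: the Infra team 471/3146 = 15.0%, the Platform team 202/2175 = 9.3% → the Infra team
P3: the Infra team 175/239 = 73.2%, the Platform team 128/193 = 66.3% → the Infra team
P2: the Infra team 328/876 = 37.4%, the Platform team 208/684 = 30.4% → the Infra team
Overall: the Infra team 974/4261 = 22.9%, the Platform team 538/3052 = 17.6% → the Infra team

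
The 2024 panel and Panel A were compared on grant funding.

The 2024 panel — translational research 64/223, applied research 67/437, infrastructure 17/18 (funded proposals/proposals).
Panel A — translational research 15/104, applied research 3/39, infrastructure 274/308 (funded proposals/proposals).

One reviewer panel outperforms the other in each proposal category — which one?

Translational research: the 2024 panel 64/223 = 28.7%, Panel A 15/104 = 14.4% → the 2024 panel
Applied research: the 2024 panel 67/437 = 15.3%, Panel A 3/39 = 7.7% → the 2024 panel
Infrastructure: the 2024 panel 17/18 = 94.4%, Panel A 274/308 = 89.0% → the 2024 panel
The 2024 panel has the higher rate in all 3 groups.

the 2024 panel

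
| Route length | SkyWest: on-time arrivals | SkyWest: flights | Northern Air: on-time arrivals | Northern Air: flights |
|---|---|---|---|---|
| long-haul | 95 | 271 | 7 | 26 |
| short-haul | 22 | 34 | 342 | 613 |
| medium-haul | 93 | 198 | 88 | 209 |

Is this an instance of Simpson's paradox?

Long-haul: SkyWest 95/271 = 35.1%, Northern Air 7/26 = 26.9% → SkyWest
Short-haul: SkyWest 22/34 = 64.7%, Northern Air 342/613 = 55.8% → SkyWest
Medium-haul: SkyWest 93/198 = 47.0%, Northern Air 88/209 = 42.1% → SkyWest
Overall: SkyWest 210/503 = 41.7%, Northern Air 437/848 = 51.5% → Northern Air
SkyWest wins each route group but Northern Air wins overall — the comparison reverses. SkyWest's flights skew toward long-haul, which has a lower base rate.

Yes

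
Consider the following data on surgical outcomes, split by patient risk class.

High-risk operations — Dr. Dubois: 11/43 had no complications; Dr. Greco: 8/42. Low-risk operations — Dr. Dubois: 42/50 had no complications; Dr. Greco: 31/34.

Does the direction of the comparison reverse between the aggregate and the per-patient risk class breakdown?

No

High-risk: Dr. Dubois 11/43 = 25.6%, Dr. Greco 8/42 = 19.0% → Dr. Dubois
Low-risk: Dr. Dubois 42/50 = 84.0%, Dr. Greco 31/34 = 91.2% → Dr. Greco
Overall: Dr. Dubois 53/93 = 57.0%, Dr. Greco 39/76 = 51.3% → Dr. Dubois
Neither sweeps: Dr. Dubois wins 1 of 2 groups, Dr. Greco wins 1. Dr. Dubois wins overall but not every group — no Simpson reversal.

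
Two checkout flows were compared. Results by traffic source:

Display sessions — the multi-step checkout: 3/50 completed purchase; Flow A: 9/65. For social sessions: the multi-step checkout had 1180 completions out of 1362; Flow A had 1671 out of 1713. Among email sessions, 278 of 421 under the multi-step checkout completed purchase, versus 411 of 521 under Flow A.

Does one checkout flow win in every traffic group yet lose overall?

No

Display: the multi-step checkout 3/50 = 6.0%, Flow A 9/65 = 13.8% → Flow A
Social: the multi-step checkout 1180/1362 = 86.6%, Flow A 1671/1713 = 97.5% → Flow A
Email: the multi-step checkout 278/421 = 66.0%, Flow A 411/521 = 78.9% → Flow A
Overall: the multi-step checkout 1461/1833 = 79.7%, Flow A 2091/2299 = 91.0% → Flow A
Flow A wins overall and in every traffic group — no reversal.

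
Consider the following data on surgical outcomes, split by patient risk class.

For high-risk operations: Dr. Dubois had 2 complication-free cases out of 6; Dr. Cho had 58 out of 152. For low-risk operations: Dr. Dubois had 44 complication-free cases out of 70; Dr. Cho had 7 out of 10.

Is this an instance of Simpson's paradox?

High-risk: Dr. Dubois 2/6 = 33.3%, Dr. Cho 58/152 = 38.2% → Dr. Cho
Low-risk: Dr. Dubois 44/70 = 62.9%, Dr. Cho 7/10 = 70.0% → Dr. Cho
Overall: Dr. Dubois 46/76 = 60.5%, Dr. Cho 65/162 = 40.1% → Dr. Dubois
Dr. Cho wins each patient risk group but Dr. Dubois wins overall — the comparison reverses. Dr. Cho's operations skew toward high-risk, which has a lower base rate.

Yes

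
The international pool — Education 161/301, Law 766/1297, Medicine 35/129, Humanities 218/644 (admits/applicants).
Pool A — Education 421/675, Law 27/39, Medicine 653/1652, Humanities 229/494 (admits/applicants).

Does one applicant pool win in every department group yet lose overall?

Yes

Education: the international pool 161/301 = 53.5%, Pool A 421/675 = 62.4% → Pool A
Law: the international pool 766/1297 = 59.1%, Pool A 27/39 = 69.2% → Pool A
Medicine: the international pool 35/129 = 27.1%, Pool A 653/1652 = 39.5% → Pool A
Humanities: the international pool 218/644 = 33.9%, Pool A 229/494 = 46.4% → Pool A
Overall: the international pool 1180/2371 = 49.8%, Pool A 1330/2860 = 46.5% → the international pool
Pool A wins each department group but the international pool wins overall — the comparison reverses. Pool A's applicants skew toward Medicine, which has a lower base rate.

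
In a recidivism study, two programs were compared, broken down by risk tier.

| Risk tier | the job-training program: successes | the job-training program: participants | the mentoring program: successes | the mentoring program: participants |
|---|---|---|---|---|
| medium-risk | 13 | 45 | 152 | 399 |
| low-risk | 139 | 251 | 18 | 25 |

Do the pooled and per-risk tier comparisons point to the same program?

Medium-risk: the job-training program 13/45 = 28.9%, the mentoring program 152/399 = 38.1% → the mentoring program
Low-risk: the job-training program 139/251 = 55.4%, the mentoring program 18/25 = 72.0% → the mentoring program
Overall: the job-training program 152/296 = 51.4%, the mentoring program 170/424 = 40.1% → the job-training program
The mentoring program wins each risk group but the job-training program wins overall — the comparison reverses. The mentoring program's participants skew toward medium-risk, which has a lower base rate.

No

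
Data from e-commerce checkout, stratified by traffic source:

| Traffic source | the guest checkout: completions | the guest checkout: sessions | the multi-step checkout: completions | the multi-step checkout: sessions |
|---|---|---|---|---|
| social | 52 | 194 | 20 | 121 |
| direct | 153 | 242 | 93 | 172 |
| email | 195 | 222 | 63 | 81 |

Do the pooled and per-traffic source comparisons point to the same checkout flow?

Yes

Social: the guest checkout 52/194 = 26.8%, the multi-step checkout 20/121 = 16.5% → the guest checkout
Direct: the guest checkout 153/242 = 63.2%, the multi-step checkout 93/172 = 54.1% → the guest checkout
Email: the guest checkout 195/222 = 87.8%, the multi-step checkout 63/81 = 77.8% → the guest checkout
Overall: the guest checkout 400/658 = 60.8%, the multi-step checkout 176/374 = 47.1% → the guest checkout
The guest checkout wins overall and in every traffic group — no reversal.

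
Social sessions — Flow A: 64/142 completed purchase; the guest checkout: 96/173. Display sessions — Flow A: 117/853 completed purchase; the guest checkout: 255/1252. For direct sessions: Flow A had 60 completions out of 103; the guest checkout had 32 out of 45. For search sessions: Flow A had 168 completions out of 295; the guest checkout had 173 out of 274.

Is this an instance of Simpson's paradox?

No

Social: Flow A 64/142 = 45.1%, the guest checkout 96/173 = 55.5% → the guest checkout
Display: Flow A 117/853 = 13.7%, the guest checkout 255/1252 = 20.4% → the guest checkout
Direct: Flow A 60/103 = 58.3%, the guest checkout 32/45 = 71.1% → the guest checkout
Search: Flow A 168/295 = 56.9%, the guest checkout 173/274 = 63.1% → the guest checkout
Overall: Flow A 409/1393 = 29.4%, the guest checkout 556/1744 = 31.9% → the guest checkout
The guest checkout wins overall and in every traffic group — no reversal.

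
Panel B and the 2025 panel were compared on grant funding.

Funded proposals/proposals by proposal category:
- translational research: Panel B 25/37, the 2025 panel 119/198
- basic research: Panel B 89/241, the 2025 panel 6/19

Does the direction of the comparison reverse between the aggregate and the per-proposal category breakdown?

Translational research: Panel B 25/37 = 67.6%, the 2025 panel 119/198 = 60.1% → Panel B
Basic research: Panel B 89/241 = 36.9%, the 2025 panel 6/19 = 31.6% → Panel B
Overall: Panel B 114/278 = 41.0%, the 2025 panel 125/217 = 57.6% → the 2025 panel
Panel B wins each proposal group but the 2025 panel wins overall — the comparison reverses. Panel B's proposals skew toward basic research, which has a lower base rate.

Yes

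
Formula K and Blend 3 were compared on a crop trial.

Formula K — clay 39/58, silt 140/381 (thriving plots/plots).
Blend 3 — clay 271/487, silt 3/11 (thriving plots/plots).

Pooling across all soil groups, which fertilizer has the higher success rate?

Clay: Formula K 39/58 = 67.2%, Blend 3 271/487 = 55.6% → Formula K
Silt: Formula K 140/381 = 36.7%, Blend 3 3/11 = 27.3% → Formula K
Overall: Formula K 179/439 = 40.8%, Blend 3 274/498 = 55.0% → Blend 3
(Formula K wins every soil group but Blend 3 wins overall — Formula K's plots skew toward the low-rate silt group.)

Blend 3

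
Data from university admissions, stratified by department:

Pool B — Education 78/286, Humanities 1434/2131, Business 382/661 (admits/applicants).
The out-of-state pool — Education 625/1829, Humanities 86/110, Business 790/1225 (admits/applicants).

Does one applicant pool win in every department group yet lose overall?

Education: Pool B 78/286 = 27.3%, the out-of-state pool 625/1829 = 34.2% → the out-of-state pool
Humanities: Pool B 1434/2131 = 67.3%, the out-of-state pool 86/110 = 78.2% → the out-of-state pool
Business: Pool B 382/661 = 57.8%, the out-of-state pool 790/1225 = 64.5% → the out-of-state pool
Overall: Pool B 1894/3078 = 61.5%, the out-of-state pool 1501/3164 = 47.4% → Pool B
The out-of-state pool wins each department group but Pool B wins overall — the comparison reverses. The out-of-state pool's applicants skew toward Education, which has a lower base rate.

Yes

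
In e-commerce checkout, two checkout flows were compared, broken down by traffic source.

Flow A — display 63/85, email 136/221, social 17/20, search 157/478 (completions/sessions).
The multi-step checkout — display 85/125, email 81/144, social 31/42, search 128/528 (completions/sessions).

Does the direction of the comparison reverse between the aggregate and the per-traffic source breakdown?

Display: Flow A 63/85 = 74.1%, the multi-step checkout 85/125 = 68.0% → Flow A
Email: Flow A 136/221 = 61.5%, the multi-step checkout 81/144 = 56.2% → Flow A
Social: Flow A 17/20 = 85.0%, the multi-step checkout 31/42 = 73.8% → Flow A
Search: Flow A 157/478 = 32.8%, the multi-step checkout 128/528 = 24.2% → Flow A
Overall: Flow A 373/804 = 46.4%, the multi-step checkout 325/839 = 38.7% → Flow A
Flow A wins overall and in every traffic group — no reversal.

No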